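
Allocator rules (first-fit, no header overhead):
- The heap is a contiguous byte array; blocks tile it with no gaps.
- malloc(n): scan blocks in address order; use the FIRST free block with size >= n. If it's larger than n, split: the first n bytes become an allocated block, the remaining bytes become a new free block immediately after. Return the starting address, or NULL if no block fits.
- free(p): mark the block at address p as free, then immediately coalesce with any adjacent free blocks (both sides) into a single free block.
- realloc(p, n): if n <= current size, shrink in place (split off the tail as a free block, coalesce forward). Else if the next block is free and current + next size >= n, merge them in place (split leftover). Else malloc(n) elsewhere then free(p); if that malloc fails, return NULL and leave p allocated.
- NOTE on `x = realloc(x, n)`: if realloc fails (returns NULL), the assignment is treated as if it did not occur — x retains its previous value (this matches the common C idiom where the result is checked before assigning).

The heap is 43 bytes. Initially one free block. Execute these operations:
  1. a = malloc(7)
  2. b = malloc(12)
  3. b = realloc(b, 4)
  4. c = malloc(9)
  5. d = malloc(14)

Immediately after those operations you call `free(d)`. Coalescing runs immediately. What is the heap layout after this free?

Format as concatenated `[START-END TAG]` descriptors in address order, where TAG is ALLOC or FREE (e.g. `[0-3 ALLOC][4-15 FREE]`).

Answer: [0-6 ALLOC][7-10 ALLOC][11-19 ALLOC][20-42 FREE]

Derivation:
Op 1: a = malloc(7) -> a = 0; heap: [0-6 ALLOC][7-42 FREE]
Op 2: b = malloc(12) -> b = 7; heap: [0-6 ALLOC][7-18 ALLOC][19-42 FREE]
Op 3: b = realloc(b, 4) -> b = 7; heap: [0-6 ALLOC][7-10 ALLOC][11-42 FREE]
Op 4: c = malloc(9) -> c = 11; heap: [0-6 ALLOC][7-10 ALLOC][11-19 ALLOC][20-42 FREE]
Op 5: d = malloc(14) -> d = 20; heap: [0-6 ALLOC][7-10 ALLOC][11-19 ALLOC][20-33 ALLOC][34-42 FREE]
free(d): d = 20 -> block [20-33 ALLOC]; mark free, coalesce with adjacent free neighbors -> [0-6 ALLOC][7-10 ALLOC][11-19 ALLOC][20-42 FREE]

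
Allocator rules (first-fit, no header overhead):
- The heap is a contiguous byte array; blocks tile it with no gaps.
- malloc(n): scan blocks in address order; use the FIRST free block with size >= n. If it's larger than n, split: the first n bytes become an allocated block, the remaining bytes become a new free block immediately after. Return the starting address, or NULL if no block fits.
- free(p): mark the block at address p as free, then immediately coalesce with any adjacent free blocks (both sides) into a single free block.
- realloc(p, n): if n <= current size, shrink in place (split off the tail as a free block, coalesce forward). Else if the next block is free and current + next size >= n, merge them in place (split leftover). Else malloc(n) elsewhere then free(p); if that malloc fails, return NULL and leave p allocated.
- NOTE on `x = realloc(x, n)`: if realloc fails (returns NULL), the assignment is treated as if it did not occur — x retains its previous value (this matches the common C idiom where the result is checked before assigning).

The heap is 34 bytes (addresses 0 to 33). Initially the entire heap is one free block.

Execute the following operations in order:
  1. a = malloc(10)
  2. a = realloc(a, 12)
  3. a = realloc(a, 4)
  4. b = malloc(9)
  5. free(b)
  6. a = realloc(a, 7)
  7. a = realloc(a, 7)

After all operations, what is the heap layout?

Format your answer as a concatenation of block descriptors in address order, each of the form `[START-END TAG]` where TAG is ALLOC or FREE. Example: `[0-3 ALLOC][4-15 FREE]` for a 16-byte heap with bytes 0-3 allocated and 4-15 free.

Answer: [0-6 ALLOC][7-33 FREE]

Derivation:
Op 1: a = malloc(10) -> a = 0; heap: [0-9 ALLOC][10-33 FREE]
Op 2: a = realloc(a, 12) -> a = 0; heap: [0-11 ALLOC][12-33 FREE]
Op 3: a = realloc(a, 4) -> a = 0; heap: [0-3 ALLOC][4-33 FREE]
Op 4: b = malloc(9) -> b = 4; heap: [0-3 ALLOC][4-12 ALLOC][13-33 FREE]
Op 5: free(b) -> (freed b); heap: [0-3 ALLOC][4-33 FREE]
Op 6: a = realloc(a, 7) -> a = 0; heap: [0-6 ALLOC][7-33 FREE]
Op 7: a = realloc(a, 7) -> a = 0; heap: [0-6 ALLOC][7-33 FREE]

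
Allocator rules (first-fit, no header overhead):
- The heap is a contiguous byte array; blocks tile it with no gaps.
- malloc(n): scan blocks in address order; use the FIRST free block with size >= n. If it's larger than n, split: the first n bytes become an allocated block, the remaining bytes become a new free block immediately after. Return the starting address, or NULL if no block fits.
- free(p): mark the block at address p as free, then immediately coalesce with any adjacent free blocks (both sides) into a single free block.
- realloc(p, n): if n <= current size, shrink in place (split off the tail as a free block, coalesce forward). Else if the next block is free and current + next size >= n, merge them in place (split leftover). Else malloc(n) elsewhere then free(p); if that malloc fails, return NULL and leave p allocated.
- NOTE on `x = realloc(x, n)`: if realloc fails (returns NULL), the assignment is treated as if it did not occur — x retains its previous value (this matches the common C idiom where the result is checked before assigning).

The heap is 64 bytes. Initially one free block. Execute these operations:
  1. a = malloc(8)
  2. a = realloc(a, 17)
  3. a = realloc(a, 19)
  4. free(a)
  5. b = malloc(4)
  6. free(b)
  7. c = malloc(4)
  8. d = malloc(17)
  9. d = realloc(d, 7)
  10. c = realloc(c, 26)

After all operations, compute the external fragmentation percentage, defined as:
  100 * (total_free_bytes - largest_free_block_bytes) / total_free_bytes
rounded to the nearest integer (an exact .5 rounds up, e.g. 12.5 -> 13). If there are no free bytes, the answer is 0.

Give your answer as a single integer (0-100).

Answer: 13

Derivation:
Op 1: a = malloc(8) -> a = 0; heap: [0-7 ALLOC][8-63 FREE]
Op 2: a = realloc(a, 17) -> a = 0; heap: [0-16 ALLOC][17-63 FREE]
Op 3: a = realloc(a, 19) -> a = 0; heap: [0-18 ALLOC][19-63 FREE]
Op 4: free(a) -> (freed a); heap: [0-63 FREE]
Op 5: b = malloc(4) -> b = 0; heap: [0-3 ALLOC][4-63 FREE]
Op 6: free(b) -> (freed b); heap: [0-63 FREE]
Op 7: c = malloc(4) -> c = 0; heap: [0-3 ALLOC][4-63 FREE]
Op 8: d = malloc(17) -> d = 4; heap: [0-3 ALLOC][4-20 ALLOC][21-63 FREE]
Op 9: d = realloc(d, 7) -> d = 4; heap: [0-3 ALLOC][4-10 ALLOC][11-63 FREE]
Op 10: c = realloc(c, 26) -> c = 11; heap: [0-3 FREE][4-10 ALLOC][11-36 ALLOC][37-63 FREE]
Free blocks: [4 27] total_free=31 largest=27 -> 100*(31-27)/31 = 400/31 ≈ 12.903 -> rounds to 13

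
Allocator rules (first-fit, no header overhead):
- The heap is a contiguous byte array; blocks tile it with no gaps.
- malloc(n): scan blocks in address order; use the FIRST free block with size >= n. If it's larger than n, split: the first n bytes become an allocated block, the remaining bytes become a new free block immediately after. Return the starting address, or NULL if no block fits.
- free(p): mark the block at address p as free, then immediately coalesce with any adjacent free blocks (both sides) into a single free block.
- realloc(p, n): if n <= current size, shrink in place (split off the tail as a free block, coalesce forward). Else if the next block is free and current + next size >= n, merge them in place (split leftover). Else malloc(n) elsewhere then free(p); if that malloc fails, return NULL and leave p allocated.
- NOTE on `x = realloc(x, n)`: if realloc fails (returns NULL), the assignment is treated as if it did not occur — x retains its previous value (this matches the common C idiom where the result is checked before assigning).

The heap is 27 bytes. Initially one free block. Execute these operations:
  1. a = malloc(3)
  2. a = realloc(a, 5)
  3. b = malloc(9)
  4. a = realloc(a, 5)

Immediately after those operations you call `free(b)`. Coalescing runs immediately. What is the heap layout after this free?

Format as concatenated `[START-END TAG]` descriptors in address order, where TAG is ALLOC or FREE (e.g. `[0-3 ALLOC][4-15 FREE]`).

Op 1: a = malloc(3) -> a = 0; heap: [0-2 ALLOC][3-26 FREE]
Op 2: a = realloc(a, 5) -> a = 0; heap: [0-4 ALLOC][5-26 FREE]
Op 3: b = malloc(9) -> b = 5; heap: [0-4 ALLOC][5-13 ALLOC][14-26 FREE]
Op 4: a = realloc(a, 5) -> a = 0; heap: [0-4 ALLOC][5-13 ALLOC][14-26 FREE]
free(b): b = 5 -> block [5-13 ALLOC]; mark free, coalesce with adjacent free neighbors -> [0-4 ALLOC][5-26 FREE]

Answer: [0-4 ALLOC][5-26 FREE]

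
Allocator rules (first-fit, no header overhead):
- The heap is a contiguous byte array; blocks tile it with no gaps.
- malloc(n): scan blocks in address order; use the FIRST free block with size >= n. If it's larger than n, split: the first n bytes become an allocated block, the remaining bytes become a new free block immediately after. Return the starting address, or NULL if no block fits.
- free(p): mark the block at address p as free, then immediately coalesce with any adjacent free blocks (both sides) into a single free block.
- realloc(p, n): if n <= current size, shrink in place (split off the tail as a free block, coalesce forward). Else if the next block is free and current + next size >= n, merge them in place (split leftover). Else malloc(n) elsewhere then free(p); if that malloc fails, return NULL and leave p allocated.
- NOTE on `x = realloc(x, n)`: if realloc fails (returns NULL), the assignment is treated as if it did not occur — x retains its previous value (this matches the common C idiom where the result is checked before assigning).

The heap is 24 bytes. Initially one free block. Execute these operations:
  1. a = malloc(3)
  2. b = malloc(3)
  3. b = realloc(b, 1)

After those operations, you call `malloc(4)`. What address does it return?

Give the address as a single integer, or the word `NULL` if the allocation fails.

Answer: 4

Derivation:
Op 1: a = malloc(3) -> a = 0; heap: [0-2 ALLOC][3-23 FREE]
Op 2: b = malloc(3) -> b = 3; heap: [0-2 ALLOC][3-5 ALLOC][6-23 FREE]
Op 3: b = realloc(b, 1) -> b = 3; heap: [0-2 ALLOC][3-3 ALLOC][4-23 FREE]
malloc(4): first-fit scan over [0-2 ALLOC][3-3 ALLOC][4-23 FREE] -> 4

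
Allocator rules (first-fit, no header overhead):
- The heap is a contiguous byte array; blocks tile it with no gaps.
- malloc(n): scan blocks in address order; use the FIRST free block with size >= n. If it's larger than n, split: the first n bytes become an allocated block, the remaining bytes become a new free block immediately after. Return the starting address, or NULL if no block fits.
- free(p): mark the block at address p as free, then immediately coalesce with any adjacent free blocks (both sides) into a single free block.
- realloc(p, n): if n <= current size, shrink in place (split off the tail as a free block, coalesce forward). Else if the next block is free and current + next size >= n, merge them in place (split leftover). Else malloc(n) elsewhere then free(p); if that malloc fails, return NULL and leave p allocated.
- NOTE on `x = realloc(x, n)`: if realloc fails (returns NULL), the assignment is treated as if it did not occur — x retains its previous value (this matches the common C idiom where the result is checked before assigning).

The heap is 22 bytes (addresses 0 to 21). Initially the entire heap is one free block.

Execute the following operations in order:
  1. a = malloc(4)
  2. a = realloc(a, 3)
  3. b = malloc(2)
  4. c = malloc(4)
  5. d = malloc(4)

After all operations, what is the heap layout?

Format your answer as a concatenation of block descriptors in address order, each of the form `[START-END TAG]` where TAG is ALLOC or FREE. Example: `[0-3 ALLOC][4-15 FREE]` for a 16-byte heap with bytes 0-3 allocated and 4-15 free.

Answer: [0-2 ALLOC][3-4 ALLOC][5-8 ALLOC][9-12 ALLOC][13-21 FREE]

Derivation:
Op 1: a = malloc(4) -> a = 0; heap: [0-3 ALLOC][4-21 FREE]
Op 2: a = realloc(a, 3) -> a = 0; heap: [0-2 ALLOC][3-21 FREE]
Op 3: b = malloc(2) -> b = 3; heap: [0-2 ALLOC][3-4 ALLOC][5-21 FREE]
Op 4: c = malloc(4) -> c = 5; heap: [0-2 ALLOC][3-4 ALLOC][5-8 ALLOC][9-21 FREE]
Op 5: d = malloc(4) -> d = 9; heap: [0-2 ALLOC][3-4 ALLOC][5-8 ALLOC][9-12 ALLOC][13-21 FREE]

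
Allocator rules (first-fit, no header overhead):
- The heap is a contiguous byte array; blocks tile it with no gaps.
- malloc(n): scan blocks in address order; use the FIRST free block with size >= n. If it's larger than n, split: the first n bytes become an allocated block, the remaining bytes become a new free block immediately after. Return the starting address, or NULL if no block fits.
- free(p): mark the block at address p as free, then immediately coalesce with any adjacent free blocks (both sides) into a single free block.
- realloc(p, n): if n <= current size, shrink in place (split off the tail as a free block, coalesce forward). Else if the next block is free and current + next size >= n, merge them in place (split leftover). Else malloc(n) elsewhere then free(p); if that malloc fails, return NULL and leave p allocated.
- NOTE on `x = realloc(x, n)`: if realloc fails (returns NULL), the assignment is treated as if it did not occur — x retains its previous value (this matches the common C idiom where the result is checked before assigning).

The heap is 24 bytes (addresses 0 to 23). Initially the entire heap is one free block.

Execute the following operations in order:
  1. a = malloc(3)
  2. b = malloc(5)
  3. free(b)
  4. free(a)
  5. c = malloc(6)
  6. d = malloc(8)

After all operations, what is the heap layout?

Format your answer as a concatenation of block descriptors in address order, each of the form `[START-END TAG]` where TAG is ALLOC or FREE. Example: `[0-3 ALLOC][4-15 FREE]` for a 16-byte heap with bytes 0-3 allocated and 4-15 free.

Op 1: a = malloc(3) -> a = 0; heap: [0-2 ALLOC][3-23 FREE]
Op 2: b = malloc(5) -> b = 3; heap: [0-2 ALLOC][3-7 ALLOC][8-23 FREE]
Op 3: free(b) -> (freed b); heap: [0-2 ALLOC][3-23 FREE]
Op 4: free(a) -> (freed a); heap: [0-23 FREE]
Op 5: c = malloc(6) -> c = 0; heap: [0-5 ALLOC][6-23 FREE]
Op 6: d = malloc(8) -> d = 6; heap: [0-5 ALLOC][6-13 ALLOC][14-23 FREE]

Answer: [0-5 ALLOC][6-13 ALLOC][14-23 FREE]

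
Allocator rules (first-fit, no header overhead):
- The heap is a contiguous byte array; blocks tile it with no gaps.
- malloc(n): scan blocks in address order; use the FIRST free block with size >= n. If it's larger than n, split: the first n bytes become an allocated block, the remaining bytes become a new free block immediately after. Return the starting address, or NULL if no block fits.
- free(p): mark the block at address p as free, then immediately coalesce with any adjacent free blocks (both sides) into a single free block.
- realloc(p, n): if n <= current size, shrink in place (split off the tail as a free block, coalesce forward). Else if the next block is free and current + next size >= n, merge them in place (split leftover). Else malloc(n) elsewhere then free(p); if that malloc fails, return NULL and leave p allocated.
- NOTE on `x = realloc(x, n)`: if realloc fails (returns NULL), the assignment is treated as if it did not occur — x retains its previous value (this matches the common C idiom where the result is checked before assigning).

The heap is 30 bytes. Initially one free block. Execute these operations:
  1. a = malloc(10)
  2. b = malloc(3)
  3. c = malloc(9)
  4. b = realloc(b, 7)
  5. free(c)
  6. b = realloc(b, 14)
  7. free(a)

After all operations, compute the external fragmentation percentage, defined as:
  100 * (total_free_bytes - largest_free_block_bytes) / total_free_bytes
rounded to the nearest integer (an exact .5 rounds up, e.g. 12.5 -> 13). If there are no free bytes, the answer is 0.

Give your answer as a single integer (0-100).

Op 1: a = malloc(10) -> a = 0; heap: [0-9 ALLOC][10-29 FREE]
Op 2: b = malloc(3) -> b = 10; heap: [0-9 ALLOC][10-12 ALLOC][13-29 FREE]
Op 3: c = malloc(9) -> c = 13; heap: [0-9 ALLOC][10-12 ALLOC][13-21 ALLOC][22-29 FREE]
Op 4: b = realloc(b, 7) -> b = 22; heap: [0-9 ALLOC][10-12 FREE][13-21 ALLOC][22-28 ALLOC][29-29 FREE]
Op 5: free(c) -> (freed c); heap: [0-9 ALLOC][10-21 FREE][22-28 ALLOC][29-29 FREE]
Op 6: b = realloc(b, 14) -> NULL (b unchanged); heap: [0-9 ALLOC][10-21 FREE][22-28 ALLOC][29-29 FREE]
Op 7: free(a) -> (freed a); heap: [0-21 FREE][22-28 ALLOC][29-29 FREE]
Free blocks: [22 1] total_free=23 largest=22 -> 100*(23-22)/23 = 100/23 ≈ 4.348 -> rounds to 4

Answer: 4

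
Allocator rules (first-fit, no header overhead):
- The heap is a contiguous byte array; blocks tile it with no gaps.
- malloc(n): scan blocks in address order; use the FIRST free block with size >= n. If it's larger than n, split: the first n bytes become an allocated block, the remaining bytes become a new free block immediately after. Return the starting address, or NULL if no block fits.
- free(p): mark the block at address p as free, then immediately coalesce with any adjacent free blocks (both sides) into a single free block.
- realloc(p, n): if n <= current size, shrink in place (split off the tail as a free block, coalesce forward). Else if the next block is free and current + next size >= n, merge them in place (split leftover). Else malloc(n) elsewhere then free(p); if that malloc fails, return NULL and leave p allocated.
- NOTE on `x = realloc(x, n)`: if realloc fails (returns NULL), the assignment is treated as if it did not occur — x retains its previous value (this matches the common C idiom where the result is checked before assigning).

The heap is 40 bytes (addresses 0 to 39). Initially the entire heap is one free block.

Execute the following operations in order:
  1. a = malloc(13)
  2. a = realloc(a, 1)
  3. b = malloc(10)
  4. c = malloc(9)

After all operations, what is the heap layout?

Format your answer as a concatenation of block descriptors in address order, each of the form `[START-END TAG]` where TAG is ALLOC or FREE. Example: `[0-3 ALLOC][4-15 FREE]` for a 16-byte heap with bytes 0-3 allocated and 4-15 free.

Answer: [0-0 ALLOC][1-10 ALLOC][11-19 ALLOC][20-39 FREE]

Derivation:
Op 1: a = malloc(13) -> a = 0; heap: [0-12 ALLOC][13-39 FREE]
Op 2: a = realloc(a, 1) -> a = 0; heap: [0-0 ALLOC][1-39 FREE]
Op 3: b = malloc(10) -> b = 1; heap: [0-0 ALLOC][1-10 ALLOC][11-39 FREE]
Op 4: c = malloc(9) -> c = 11; heap: [0-0 ALLOC][1-10 ALLOC][11-19 ALLOC][20-39 FREE]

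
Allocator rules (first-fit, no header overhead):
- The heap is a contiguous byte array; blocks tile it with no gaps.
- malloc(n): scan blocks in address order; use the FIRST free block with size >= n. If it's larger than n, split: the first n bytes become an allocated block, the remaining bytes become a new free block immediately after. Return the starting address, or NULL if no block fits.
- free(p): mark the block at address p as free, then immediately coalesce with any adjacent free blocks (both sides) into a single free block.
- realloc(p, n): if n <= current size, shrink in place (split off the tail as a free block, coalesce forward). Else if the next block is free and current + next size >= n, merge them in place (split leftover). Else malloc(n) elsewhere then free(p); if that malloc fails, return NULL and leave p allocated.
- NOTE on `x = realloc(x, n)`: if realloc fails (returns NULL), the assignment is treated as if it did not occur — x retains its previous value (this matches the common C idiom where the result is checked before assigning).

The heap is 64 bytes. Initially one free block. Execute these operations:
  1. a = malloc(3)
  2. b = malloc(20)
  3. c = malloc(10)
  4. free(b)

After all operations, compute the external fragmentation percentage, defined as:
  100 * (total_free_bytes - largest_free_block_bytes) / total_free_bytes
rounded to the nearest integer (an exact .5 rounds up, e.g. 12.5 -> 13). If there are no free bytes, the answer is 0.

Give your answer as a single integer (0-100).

Op 1: a = malloc(3) -> a = 0; heap: [0-2 ALLOC][3-63 FREE]
Op 2: b = malloc(20) -> b = 3; heap: [0-2 ALLOC][3-22 ALLOC][23-63 FREE]
Op 3: c = malloc(10) -> c = 23; heap: [0-2 ALLOC][3-22 ALLOC][23-32 ALLOC][33-63 FREE]
Op 4: free(b) -> (freed b); heap: [0-2 ALLOC][3-22 FREE][23-32 ALLOC][33-63 FREE]
Free blocks: [20 31] total_free=51 largest=31 -> 100*(51-31)/51 = 2000/51 ≈ 39.216 -> rounds to 39

Answer: 39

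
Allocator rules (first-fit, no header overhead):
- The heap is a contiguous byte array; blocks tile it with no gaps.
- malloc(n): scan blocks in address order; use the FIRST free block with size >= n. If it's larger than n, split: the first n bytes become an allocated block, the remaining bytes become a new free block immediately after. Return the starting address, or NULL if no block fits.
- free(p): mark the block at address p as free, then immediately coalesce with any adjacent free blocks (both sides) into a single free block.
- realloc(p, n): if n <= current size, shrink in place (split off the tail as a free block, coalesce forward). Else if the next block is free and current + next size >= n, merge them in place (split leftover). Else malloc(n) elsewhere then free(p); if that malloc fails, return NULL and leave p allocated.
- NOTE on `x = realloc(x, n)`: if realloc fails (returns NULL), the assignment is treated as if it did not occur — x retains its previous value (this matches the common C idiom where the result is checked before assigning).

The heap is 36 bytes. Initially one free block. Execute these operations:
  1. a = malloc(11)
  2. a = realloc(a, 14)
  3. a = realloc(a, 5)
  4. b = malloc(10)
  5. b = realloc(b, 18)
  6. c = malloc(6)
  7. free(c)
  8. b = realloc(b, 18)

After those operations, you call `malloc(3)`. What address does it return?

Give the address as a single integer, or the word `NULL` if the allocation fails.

Op 1: a = malloc(11) -> a = 0; heap: [0-10 ALLOC][11-35 FREE]
Op 2: a = realloc(a, 14) -> a = 0; heap: [0-13 ALLOC][14-35 FREE]
Op 3: a = realloc(a, 5) -> a = 0; heap: [0-4 ALLOC][5-35 FREE]
Op 4: b = malloc(10) -> b = 5; heap: [0-4 ALLOC][5-14 ALLOC][15-35 FREE]
Op 5: b = realloc(b, 18) -> b = 5; heap: [0-4 ALLOC][5-22 ALLOC][23-35 FREE]
Op 6: c = malloc(6) -> c = 23; heap: [0-4 ALLOC][5-22 ALLOC][23-28 ALLOC][29-35 FREE]
Op 7: free(c) -> (freed c); heap: [0-4 ALLOC][5-22 ALLOC][23-35 FREE]
Op 8: b = realloc(b, 18) -> b = 5; heap: [0-4 ALLOC][5-22 ALLOC][23-35 FREE]
malloc(3): first-fit scan over [0-4 ALLOC][5-22 ALLOC][23-35 FREE] -> 23

Answer: 23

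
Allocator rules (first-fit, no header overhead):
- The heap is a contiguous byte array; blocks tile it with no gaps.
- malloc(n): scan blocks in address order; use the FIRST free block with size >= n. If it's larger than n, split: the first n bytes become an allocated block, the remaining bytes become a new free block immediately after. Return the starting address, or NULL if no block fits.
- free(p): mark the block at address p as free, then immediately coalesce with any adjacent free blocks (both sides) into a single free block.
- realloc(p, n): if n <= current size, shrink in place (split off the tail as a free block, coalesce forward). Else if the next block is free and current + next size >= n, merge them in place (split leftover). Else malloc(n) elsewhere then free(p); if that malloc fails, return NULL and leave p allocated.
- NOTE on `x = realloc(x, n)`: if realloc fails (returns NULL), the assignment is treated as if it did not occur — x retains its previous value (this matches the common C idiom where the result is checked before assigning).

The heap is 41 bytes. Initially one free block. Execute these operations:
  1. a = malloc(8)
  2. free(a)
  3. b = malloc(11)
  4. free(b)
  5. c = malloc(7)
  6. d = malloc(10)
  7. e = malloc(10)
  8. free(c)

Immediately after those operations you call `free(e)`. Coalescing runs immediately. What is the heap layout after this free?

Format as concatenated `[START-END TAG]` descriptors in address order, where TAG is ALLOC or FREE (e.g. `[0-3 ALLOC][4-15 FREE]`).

Answer: [0-6 FREE][7-16 ALLOC][17-40 FREE]

Derivation:
Op 1: a = malloc(8) -> a = 0; heap: [0-7 ALLOC][8-40 FREE]
Op 2: free(a) -> (freed a); heap: [0-40 FREE]
Op 3: b = malloc(11) -> b = 0; heap: [0-10 ALLOC][11-40 FREE]
Op 4: free(b) -> (freed b); heap: [0-40 FREE]
Op 5: c = malloc(7) -> c = 0; heap: [0-6 ALLOC][7-40 FREE]
Op 6: d = malloc(10) -> d = 7; heap: [0-6 ALLOC][7-16 ALLOC][17-40 FREE]
Op 7: e = malloc(10) -> e = 17; heap: [0-6 ALLOC][7-16 ALLOC][17-26 ALLOC][27-40 FREE]
Op 8: free(c) -> (freed c); heap: [0-6 FREE][7-16 ALLOC][17-26 ALLOC][27-40 FREE]
free(e): e = 17 -> block [17-26 ALLOC]; mark free, coalesce with adjacent free neighbors -> [0-6 FREE][7-16 ALLOC][17-40 FREE]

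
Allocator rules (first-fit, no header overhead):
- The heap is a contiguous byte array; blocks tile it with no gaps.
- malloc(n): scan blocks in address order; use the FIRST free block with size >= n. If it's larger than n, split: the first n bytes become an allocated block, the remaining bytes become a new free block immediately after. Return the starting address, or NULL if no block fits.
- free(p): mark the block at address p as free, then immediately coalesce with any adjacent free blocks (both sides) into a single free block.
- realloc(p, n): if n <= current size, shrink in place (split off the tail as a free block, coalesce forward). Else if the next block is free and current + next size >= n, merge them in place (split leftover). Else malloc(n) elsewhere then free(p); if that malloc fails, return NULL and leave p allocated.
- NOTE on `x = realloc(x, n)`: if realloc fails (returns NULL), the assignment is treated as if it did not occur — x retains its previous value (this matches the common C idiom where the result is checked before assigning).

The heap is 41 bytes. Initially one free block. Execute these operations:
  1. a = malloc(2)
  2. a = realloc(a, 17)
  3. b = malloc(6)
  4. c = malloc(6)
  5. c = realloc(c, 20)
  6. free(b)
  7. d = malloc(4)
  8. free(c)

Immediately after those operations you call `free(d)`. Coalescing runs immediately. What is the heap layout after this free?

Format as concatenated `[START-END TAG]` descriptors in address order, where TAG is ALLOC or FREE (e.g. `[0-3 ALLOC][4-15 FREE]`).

Answer: [0-16 ALLOC][17-40 FREE]

Derivation:
Op 1: a = malloc(2) -> a = 0; heap: [0-1 ALLOC][2-40 FREE]
Op 2: a = realloc(a, 17) -> a = 0; heap: [0-16 ALLOC][17-40 FREE]
Op 3: b = malloc(6) -> b = 17; heap: [0-16 ALLOC][17-22 ALLOC][23-40 FREE]
Op 4: c = malloc(6) -> c = 23; heap: [0-16 ALLOC][17-22 ALLOC][23-28 ALLOC][29-40 FREE]
Op 5: c = realloc(c, 20) -> NULL (c unchanged); heap: [0-16 ALLOC][17-22 ALLOC][23-28 ALLOC][29-40 FREE]
Op 6: free(b) -> (freed b); heap: [0-16 ALLOC][17-22 FREE][23-28 ALLOC][29-40 FREE]
Op 7: d = malloc(4) -> d = 17; heap: [0-16 ALLOC][17-20 ALLOC][21-22 FREE][23-28 ALLOC][29-40 FREE]
Op 8: free(c) -> (freed c); heap: [0-16 ALLOC][17-20 ALLOC][21-40 FREE]
free(d): d = 17 -> block [17-20 ALLOC]; mark free, coalesce with adjacent free neighbors -> [0-16 ALLOC][17-40 FREE]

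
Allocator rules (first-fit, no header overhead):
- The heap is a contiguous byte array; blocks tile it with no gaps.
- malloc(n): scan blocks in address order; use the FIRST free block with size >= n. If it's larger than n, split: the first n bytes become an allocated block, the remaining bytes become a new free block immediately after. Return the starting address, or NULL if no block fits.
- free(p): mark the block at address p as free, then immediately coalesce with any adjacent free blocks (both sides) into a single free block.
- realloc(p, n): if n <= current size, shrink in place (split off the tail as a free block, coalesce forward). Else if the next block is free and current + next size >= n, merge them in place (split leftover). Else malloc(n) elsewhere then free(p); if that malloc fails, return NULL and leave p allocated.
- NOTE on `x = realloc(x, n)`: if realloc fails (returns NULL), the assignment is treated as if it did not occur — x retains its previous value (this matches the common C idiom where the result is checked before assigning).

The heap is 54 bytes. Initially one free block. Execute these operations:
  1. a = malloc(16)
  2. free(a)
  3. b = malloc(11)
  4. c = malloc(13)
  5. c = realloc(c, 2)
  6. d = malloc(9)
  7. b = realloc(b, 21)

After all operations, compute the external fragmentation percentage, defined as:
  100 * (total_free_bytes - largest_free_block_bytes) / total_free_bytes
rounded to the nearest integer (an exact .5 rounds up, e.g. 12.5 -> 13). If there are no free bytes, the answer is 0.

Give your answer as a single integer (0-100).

Answer: 50

Derivation:
Op 1: a = malloc(16) -> a = 0; heap: [0-15 ALLOC][16-53 FREE]
Op 2: free(a) -> (freed a); heap: [0-53 FREE]
Op 3: b = malloc(11) -> b = 0; heap: [0-10 ALLOC][11-53 FREE]
Op 4: c = malloc(13) -> c = 11; heap: [0-10 ALLOC][11-23 ALLOC][24-53 FREE]
Op 5: c = realloc(c, 2) -> c = 11; heap: [0-10 ALLOC][11-12 ALLOC][13-53 FREE]
Op 6: d = malloc(9) -> d = 13; heap: [0-10 ALLOC][11-12 ALLOC][13-21 ALLOC][22-53 FREE]
Op 7: b = realloc(b, 21) -> b = 22; heap: [0-10 FREE][11-12 ALLOC][13-21 ALLOC][22-42 ALLOC][43-53 FREE]
Free blocks: [11 11] total_free=22 largest=11 -> 100*(22-11)/22 = 1100/22 = 50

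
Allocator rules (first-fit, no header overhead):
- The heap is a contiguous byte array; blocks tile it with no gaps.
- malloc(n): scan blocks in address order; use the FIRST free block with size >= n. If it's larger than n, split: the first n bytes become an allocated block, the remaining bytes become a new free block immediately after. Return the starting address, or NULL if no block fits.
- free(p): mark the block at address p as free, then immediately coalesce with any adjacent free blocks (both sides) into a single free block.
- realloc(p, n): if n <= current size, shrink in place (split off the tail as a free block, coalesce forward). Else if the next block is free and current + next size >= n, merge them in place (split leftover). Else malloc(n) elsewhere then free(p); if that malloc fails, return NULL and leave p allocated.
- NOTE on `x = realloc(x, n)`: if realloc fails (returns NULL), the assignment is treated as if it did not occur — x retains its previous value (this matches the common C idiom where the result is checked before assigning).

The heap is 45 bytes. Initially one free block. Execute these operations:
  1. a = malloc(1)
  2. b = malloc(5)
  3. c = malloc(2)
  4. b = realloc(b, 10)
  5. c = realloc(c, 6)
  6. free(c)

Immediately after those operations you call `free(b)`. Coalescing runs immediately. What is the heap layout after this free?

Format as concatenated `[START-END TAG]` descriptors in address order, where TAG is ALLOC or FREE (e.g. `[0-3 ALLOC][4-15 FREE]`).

Answer: [0-0 ALLOC][1-44 FREE]

Derivation:
Op 1: a = malloc(1) -> a = 0; heap: [0-0 ALLOC][1-44 FREE]
Op 2: b = malloc(5) -> b = 1; heap: [0-0 ALLOC][1-5 ALLOC][6-44 FREE]
Op 3: c = malloc(2) -> c = 6; heap: [0-0 ALLOC][1-5 ALLOC][6-7 ALLOC][8-44 FREE]
Op 4: b = realloc(b, 10) -> b = 8; heap: [0-0 ALLOC][1-5 FREE][6-7 ALLOC][8-17 ALLOC][18-44 FREE]
Op 5: c = realloc(c, 6) -> c = 18; heap: [0-0 ALLOC][1-7 FREE][8-17 ALLOC][18-23 ALLOC][24-44 FREE]
Op 6: free(c) -> (freed c); heap: [0-0 ALLOC][1-7 FREE][8-17 ALLOC][18-44 FREE]
free(b): b = 8 -> block [8-17 ALLOC]; mark free, coalesce with adjacent free neighbors -> [0-0 ALLOC][1-44 FREE]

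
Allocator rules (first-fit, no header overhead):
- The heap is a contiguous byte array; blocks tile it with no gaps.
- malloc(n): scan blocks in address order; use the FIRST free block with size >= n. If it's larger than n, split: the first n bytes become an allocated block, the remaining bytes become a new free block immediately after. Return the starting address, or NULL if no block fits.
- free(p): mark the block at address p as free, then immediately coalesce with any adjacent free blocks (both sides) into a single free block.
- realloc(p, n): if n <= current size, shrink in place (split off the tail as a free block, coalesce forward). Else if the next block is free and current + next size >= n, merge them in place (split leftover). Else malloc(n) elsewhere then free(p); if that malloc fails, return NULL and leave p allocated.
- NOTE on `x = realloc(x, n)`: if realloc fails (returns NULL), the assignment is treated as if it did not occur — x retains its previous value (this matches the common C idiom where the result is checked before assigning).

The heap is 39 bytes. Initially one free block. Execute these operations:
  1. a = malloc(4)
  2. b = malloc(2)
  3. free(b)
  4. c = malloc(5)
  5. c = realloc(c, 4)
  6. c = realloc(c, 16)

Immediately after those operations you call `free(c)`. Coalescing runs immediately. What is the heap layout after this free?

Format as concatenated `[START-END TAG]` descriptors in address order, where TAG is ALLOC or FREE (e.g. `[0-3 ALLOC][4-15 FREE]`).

Answer: [0-3 ALLOC][4-38 FREE]

Derivation:
Op 1: a = malloc(4) -> a = 0; heap: [0-3 ALLOC][4-38 FREE]
Op 2: b = malloc(2) -> b = 4; heap: [0-3 ALLOC][4-5 ALLOC][6-38 FREE]
Op 3: free(b) -> (freed b); heap: [0-3 ALLOC][4-38 FREE]
Op 4: c = malloc(5) -> c = 4; heap: [0-3 ALLOC][4-8 ALLOC][9-38 FREE]
Op 5: c = realloc(c, 4) -> c = 4; heap: [0-3 ALLOC][4-7 ALLOC][8-38 FREE]
Op 6: c = realloc(c, 16) -> c = 4; heap: [0-3 ALLOC][4-19 ALLOC][20-38 FREE]
free(c): c = 4 -> block [4-19 ALLOC]; mark free, coalesce with adjacent free neighbors -> [0-3 ALLOC][4-38 FREE]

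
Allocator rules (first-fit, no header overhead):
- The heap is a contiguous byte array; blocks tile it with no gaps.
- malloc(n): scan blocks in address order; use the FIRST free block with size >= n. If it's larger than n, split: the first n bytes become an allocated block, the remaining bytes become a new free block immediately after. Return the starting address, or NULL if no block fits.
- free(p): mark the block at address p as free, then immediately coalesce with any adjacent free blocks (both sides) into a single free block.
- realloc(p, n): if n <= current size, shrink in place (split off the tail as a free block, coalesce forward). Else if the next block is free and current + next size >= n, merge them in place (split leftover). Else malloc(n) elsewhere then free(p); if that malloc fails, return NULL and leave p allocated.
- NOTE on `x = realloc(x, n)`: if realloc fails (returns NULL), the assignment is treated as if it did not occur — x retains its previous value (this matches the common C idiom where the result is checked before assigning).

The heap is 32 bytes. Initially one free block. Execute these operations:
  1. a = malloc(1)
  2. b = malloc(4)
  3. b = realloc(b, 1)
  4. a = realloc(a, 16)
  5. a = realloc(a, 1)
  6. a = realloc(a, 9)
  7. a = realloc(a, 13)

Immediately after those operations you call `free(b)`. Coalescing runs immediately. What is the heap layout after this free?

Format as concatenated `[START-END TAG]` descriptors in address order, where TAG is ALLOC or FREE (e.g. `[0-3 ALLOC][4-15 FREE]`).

Op 1: a = malloc(1) -> a = 0; heap: [0-0 ALLOC][1-31 FREE]
Op 2: b = malloc(4) -> b = 1; heap: [0-0 ALLOC][1-4 ALLOC][5-31 FREE]
Op 3: b = realloc(b, 1) -> b = 1; heap: [0-0 ALLOC][1-1 ALLOC][2-31 FREE]
Op 4: a = realloc(a, 16) -> a = 2; heap: [0-0 FREE][1-1 ALLOC][2-17 ALLOC][18-31 FREE]
Op 5: a = realloc(a, 1) -> a = 2; heap: [0-0 FREE][1-1 ALLOC][2-2 ALLOC][3-31 FREE]
Op 6: a = realloc(a, 9) -> a = 2; heap: [0-0 FREE][1-1 ALLOC][2-10 ALLOC][11-31 FREE]
Op 7: a = realloc(a, 13) -> a = 2; heap: [0-0 FREE][1-1 ALLOC][2-14 ALLOC][15-31 FREE]
free(b): b = 1 -> block [1-1 ALLOC]; mark free, coalesce with adjacent free neighbors -> [0-1 FREE][2-14 ALLOC][15-31 FREE]

Answer: [0-1 FREE][2-14 ALLOC][15-31 FREE]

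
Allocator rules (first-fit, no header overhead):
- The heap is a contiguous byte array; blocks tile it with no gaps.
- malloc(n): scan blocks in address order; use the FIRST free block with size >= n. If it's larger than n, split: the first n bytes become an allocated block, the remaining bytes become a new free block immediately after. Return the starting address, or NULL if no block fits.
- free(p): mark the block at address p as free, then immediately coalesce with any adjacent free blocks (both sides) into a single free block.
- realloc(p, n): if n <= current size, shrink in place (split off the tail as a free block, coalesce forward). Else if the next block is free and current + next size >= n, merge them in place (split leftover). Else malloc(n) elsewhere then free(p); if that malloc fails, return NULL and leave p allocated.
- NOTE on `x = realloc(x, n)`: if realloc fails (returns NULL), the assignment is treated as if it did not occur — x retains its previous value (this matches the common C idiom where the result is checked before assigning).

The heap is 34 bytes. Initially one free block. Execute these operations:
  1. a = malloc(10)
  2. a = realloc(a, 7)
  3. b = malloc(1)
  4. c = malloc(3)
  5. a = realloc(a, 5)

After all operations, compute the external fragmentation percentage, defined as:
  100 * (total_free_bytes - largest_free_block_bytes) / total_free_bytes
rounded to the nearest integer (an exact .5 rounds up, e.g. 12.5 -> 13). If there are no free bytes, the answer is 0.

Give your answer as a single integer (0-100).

Answer: 8

Derivation:
Op 1: a = malloc(10) -> a = 0; heap: [0-9 ALLOC][10-33 FREE]
Op 2: a = realloc(a, 7) -> a = 0; heap: [0-6 ALLOC][7-33 FREE]
Op 3: b = malloc(1) -> b = 7; heap: [0-6 ALLOC][7-7 ALLOC][8-33 FREE]
Op 4: c = malloc(3) -> c = 8; heap: [0-6 ALLOC][7-7 ALLOC][8-10 ALLOC][11-33 FREE]
Op 5: a = realloc(a, 5) -> a = 0; heap: [0-4 ALLOC][5-6 FREE][7-7 ALLOC][8-10 ALLOC][11-33 FREE]
Free blocks: [2 23] total_free=25 largest=23 -> 100*(25-23)/25 = 200/25 = 8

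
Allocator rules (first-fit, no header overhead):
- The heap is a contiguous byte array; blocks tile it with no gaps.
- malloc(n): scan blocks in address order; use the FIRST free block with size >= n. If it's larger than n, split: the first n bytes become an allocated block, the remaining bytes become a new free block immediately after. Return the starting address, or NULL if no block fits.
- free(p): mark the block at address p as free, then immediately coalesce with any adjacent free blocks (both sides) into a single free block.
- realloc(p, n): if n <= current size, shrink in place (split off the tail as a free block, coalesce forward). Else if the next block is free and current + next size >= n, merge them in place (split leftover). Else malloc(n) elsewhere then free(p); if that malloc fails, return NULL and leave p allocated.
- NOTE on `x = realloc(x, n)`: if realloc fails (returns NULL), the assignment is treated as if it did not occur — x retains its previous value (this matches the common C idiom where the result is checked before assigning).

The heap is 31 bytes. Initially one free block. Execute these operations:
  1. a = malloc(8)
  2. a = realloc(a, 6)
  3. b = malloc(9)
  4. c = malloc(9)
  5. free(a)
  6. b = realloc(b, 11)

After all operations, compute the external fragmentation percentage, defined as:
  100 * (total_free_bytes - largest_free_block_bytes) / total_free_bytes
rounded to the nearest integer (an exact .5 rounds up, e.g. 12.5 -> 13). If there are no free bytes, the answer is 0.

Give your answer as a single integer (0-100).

Op 1: a = malloc(8) -> a = 0; heap: [0-7 ALLOC][8-30 FREE]
Op 2: a = realloc(a, 6) -> a = 0; heap: [0-5 ALLOC][6-30 FREE]
Op 3: b = malloc(9) -> b = 6; heap: [0-5 ALLOC][6-14 ALLOC][15-30 FREE]
Op 4: c = malloc(9) -> c = 15; heap: [0-5 ALLOC][6-14 ALLOC][15-23 ALLOC][24-30 FREE]
Op 5: free(a) -> (freed a); heap: [0-5 FREE][6-14 ALLOC][15-23 ALLOC][24-30 FREE]
Op 6: b = realloc(b, 11) -> NULL (b unchanged); heap: [0-5 FREE][6-14 ALLOC][15-23 ALLOC][24-30 FREE]
Free blocks: [6 7] total_free=13 largest=7 -> 100*(13-7)/13 = 600/13 ≈ 46.154 -> rounds to 46

Answer: 46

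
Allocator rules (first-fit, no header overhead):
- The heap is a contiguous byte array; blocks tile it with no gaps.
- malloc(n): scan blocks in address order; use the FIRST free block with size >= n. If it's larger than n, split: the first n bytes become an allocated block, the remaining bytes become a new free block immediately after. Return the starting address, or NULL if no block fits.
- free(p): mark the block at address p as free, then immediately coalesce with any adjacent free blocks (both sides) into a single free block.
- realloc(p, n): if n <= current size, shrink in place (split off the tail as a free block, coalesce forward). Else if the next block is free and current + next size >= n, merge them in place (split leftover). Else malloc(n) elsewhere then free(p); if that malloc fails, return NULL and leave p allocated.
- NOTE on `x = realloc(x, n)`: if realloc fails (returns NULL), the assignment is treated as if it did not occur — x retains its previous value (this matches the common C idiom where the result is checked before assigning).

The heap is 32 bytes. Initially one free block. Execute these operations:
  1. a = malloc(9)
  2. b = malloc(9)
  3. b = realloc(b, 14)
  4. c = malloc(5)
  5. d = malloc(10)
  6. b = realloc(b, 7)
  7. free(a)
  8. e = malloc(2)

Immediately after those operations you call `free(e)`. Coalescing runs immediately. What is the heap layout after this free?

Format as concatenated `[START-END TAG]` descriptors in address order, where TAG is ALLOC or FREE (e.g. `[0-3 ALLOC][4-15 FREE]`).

Op 1: a = malloc(9) -> a = 0; heap: [0-8 ALLOC][9-31 FREE]
Op 2: b = malloc(9) -> b = 9; heap: [0-8 ALLOC][9-17 ALLOC][18-31 FREE]
Op 3: b = realloc(b, 14) -> b = 9; heap: [0-8 ALLOC][9-22 ALLOC][23-31 FREE]
Op 4: c = malloc(5) -> c = 23; heap: [0-8 ALLOC][9-22 ALLOC][23-27 ALLOC][28-31 FREE]
Op 5: d = malloc(10) -> d = NULL; heap: [0-8 ALLOC][9-22 ALLOC][23-27 ALLOC][28-31 FREE]
Op 6: b = realloc(b, 7) -> b = 9; heap: [0-8 ALLOC][9-15 ALLOC][16-22 FREE][23-27 ALLOC][28-31 FREE]
Op 7: free(a) -> (freed a); heap: [0-8 FREE][9-15 ALLOC][16-22 FREE][23-27 ALLOC][28-31 FREE]
Op 8: e = malloc(2) -> e = 0; heap: [0-1 ALLOC][2-8 FREE][9-15 ALLOC][16-22 FREE][23-27 ALLOC][28-31 FREE]
free(e): e = 0 -> block [0-1 ALLOC]; mark free, coalesce with adjacent free neighbors -> [0-8 FREE][9-15 ALLOC][16-22 FREE][23-27 ALLOC][28-31 FREE]

Answer: [0-8 FREE][9-15 ALLOC][16-22 FREE][23-27 ALLOC][28-31 FREE]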